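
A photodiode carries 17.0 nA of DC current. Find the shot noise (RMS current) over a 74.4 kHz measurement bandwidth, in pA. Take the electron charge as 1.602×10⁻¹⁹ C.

20.1 pA

I_n = √(2qI·B)
2qI·B = 2 × 1.602×10⁻¹⁹ × 1.70×10⁻⁸ × 7.44×10⁴ = 4.05×10⁻²² A²
I_n = √(4.05×10⁻²²) = 2.01×10⁻¹¹ A = 20.1 pA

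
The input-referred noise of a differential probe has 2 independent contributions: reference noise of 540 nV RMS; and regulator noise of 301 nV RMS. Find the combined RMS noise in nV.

618 nV

Uncorrelated sources add in power (mean-square): V_tot = √(ΣV_i²)
V_tot = √[(5.40×10⁻⁷)² + (3.01×10⁻⁷)²] = 6.18×10⁻⁷ V = 618 nV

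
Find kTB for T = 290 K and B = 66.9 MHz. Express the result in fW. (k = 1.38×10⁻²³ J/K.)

268 fW

P_n = kTB = 1.38×10⁻²³ × 290 × 6.69×10⁷ = 2.68×10⁻¹³ W = 268 fW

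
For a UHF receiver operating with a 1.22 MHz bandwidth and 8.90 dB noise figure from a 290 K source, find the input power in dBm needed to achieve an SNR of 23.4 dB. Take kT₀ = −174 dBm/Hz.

−80.8 dBm

Sensitivity = −174 + 10 log₁₀(B) + NF + SNR_min
= −174 + 60.86 + 8.90 + 23.4
= −80.84 dBm → −80.8 dBm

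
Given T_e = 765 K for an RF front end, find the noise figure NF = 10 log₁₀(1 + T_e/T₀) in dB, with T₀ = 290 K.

5.61 dB

F = 1 + T_e/T₀ = 1 + 765/290 = 3.63793
NF = 10 log₁₀(3.63793) = 5.61 dB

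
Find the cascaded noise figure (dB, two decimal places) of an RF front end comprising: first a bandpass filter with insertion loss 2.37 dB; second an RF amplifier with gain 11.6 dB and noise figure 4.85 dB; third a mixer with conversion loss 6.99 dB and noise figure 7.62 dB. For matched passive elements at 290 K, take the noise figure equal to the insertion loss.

Convert to linear (a loss of L dB is a gain of −L dB): F_i = 10^(NF_i/10), G_i = 10^(G_i,dB/10)
  Stage 1: F_1 = 10^(2.37/10) = 1.726, G_1 = 10^(−2.37/10) = 0.5794
  Stage 2: F_2 = 10^(4.85/10) = 3.055, G_2 = 10^(11.6/10) = 14.45
  Stage 3: F_3 = 10^(7.62/10) = 5.781, G_3 = 10^(−6.99/10) = 0.2000
Friis cascade:
  F = 1.726 + (3.055 − 1)/0.5794 + (5.781 − 1)/8.375 = 5.843
NF = 10 log₁₀(5.843) = 7.67 dB

7.67 dB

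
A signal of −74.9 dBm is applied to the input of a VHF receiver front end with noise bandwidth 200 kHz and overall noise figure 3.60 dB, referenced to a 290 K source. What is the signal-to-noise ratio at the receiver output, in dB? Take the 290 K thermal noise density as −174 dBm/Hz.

42.5 dB

Noise floor: N = −174 + 10 log₁₀(B) + NF
10 log₁₀(2.00×10⁵) = 53.01 dB
N = −174 + 53.01 + 3.60 = −117.39 dBm
SNR = P_sig − N = −74.9 − (−117.39) = 42.49 dB → 42.5 dB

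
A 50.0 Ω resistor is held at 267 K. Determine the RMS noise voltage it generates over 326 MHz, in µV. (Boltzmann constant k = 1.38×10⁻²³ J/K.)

V_n = √(4kTRB)
4kTRB = 4 × 1.38×10⁻²³ × 267 × 5.00×10¹ × 3.26×10⁸ = 2.40×10⁻¹⁰ V²
V_n = √(2.40×10⁻¹⁰) = 1.55×10⁻⁵ V = 15.5 µV

15.5 µV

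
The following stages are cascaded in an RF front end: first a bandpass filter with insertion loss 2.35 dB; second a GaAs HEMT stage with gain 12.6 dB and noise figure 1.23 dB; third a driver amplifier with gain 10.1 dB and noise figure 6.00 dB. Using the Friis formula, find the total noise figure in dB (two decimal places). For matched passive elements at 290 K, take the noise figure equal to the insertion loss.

4.09 dB

Convert to linear (a loss of L dB is a gain of −L dB): F_i = 10^(NF_i/10), G_i = 10^(G_i,dB/10)
  Stage 1: F_1 = 10^(2.35/10) = 1.718, G_1 = 10^(−2.35/10) = 0.5821
  Stage 2: F_2 = 10^(1.23/10) = 1.327, G_2 = 10^(12.6/10) = 18.20
  Stage 3: F_3 = 10^(6.00/10) = 3.981, G_3 = 10^(10.1/10) = 10.23
Friis cascade:
  F = 1.718 + (1.327 − 1)/0.5821 + (3.981 − 1)/10.59 = 2.562
NF = 10 log₁₀(2.562) = 4.09 dB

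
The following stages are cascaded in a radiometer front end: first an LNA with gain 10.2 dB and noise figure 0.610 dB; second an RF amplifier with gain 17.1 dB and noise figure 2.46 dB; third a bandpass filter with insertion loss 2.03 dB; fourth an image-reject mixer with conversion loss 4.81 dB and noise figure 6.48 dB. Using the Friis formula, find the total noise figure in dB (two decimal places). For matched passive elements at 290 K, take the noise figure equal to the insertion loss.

0.92 dB

Convert to linear (a loss of L dB is a gain of −L dB): F_i = 10^(NF_i/10), G_i = 10^(G_i,dB/10)
  Stage 1: F_1 = 10^(0.610/10) = 1.151, G_1 = 10^(10.2/10) = 10.47
  Stage 2: F_2 = 10^(2.46/10) = 1.762, G_2 = 10^(17.1/10) = 51.29
  Stage 3: F_3 = 10^(2.03/10) = 1.596, G_3 = 10^(−2.03/10) = 0.6266
  Stage 4: F_4 = 10^(6.48/10) = 4.446, G_4 = 10^(−4.81/10) = 0.3304
Friis cascade:
  F = 1.151 + (1.762 − 1)/10.47 + (1.596 − 1)/537.0 + (4.446 − 1)/336.5 = 1.235
NF = 10 log₁₀(1.235) = 0.92 dB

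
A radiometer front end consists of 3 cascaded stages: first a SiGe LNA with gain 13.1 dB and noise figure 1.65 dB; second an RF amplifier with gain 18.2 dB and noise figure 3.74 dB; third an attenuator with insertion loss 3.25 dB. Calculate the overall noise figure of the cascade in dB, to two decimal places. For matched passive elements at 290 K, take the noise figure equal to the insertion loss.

Convert to linear (a loss of L dB is a gain of −L dB): F_i = 10^(NF_i/10), G_i = 10^(G_i,dB/10)
  Stage 1: F_1 = 10^(1.65/10) = 1.462, G_1 = 10^(13.1/10) = 20.42
  Stage 2: F_2 = 10^(3.74/10) = 2.366, G_2 = 10^(18.2/10) = 66.07
  Stage 3: F_3 = 10^(3.25/10) = 2.113, G_3 = 10^(−3.25/10) = 0.4732
Friis cascade:
  F = 1.462 + (2.366 − 1)/20.42 + (2.113 − 1)/1349 = 1.530
NF = 10 log₁₀(1.530) = 1.85 dB

1.85 dB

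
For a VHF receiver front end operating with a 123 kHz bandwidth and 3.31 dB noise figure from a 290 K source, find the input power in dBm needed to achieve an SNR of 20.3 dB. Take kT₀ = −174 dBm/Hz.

−99.5 dBm

Sensitivity = −174 + 10 log₁₀(B) + NF + SNR_min
= −174 + 50.9 + 3.31 + 20.3
= −99.49 dBm → −99.5 dBm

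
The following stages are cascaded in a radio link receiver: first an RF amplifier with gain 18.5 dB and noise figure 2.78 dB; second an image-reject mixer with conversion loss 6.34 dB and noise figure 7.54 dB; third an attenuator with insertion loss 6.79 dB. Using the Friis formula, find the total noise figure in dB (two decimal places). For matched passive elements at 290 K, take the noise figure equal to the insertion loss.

Convert to linear (a loss of L dB is a gain of −L dB): F_i = 10^(NF_i/10), G_i = 10^(G_i,dB/10)
  Stage 1: F_1 = 10^(2.78/10) = 1.897, G_1 = 10^(18.5/10) = 70.79
  Stage 2: F_2 = 10^(7.54/10) = 5.675, G_2 = 10^(−6.34/10) = 0.2323
  Stage 3: F_3 = 10^(6.79/10) = 4.775, G_3 = 10^(−6.79/10) = 0.2094
Friis cascade:
  F = 1.897 + (5.675 − 1)/70.79 + (4.775 − 1)/16.44 = 2.192
NF = 10 log₁₀(2.192) = 3.41 dB

3.41 dB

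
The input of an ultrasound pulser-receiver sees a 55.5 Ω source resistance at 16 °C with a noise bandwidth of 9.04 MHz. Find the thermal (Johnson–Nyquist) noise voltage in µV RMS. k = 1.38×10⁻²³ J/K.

2.83 µV

T = 16 °C + 273.15 = 289.15 K
V_n = √(4kTRB)
4kTRB = 4 × 1.38×10⁻²³ × 289.15 × 5.55×10¹ × 9.04×10⁶ = 8.01×10⁻¹² V²
V_n = √(8.01×10⁻¹²) = 2.83×10⁻⁶ V = 2.83 µV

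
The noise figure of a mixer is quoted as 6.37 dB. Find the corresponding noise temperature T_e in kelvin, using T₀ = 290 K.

F = 10^(6.37/10) = 4.33511
T_e = (F − 1)·T₀ = (4.33511 − 1) × 290 = 967 K

967 K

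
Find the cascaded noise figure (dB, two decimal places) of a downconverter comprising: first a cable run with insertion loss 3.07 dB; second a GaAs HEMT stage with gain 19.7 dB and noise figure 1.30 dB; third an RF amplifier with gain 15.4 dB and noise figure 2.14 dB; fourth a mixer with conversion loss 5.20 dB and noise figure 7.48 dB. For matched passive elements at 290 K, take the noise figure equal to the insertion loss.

Convert to linear (a loss of L dB is a gain of −L dB): F_i = 10^(NF_i/10), G_i = 10^(G_i,dB/10)
  Stage 1: F_1 = 10^(3.07/10) = 2.028, G_1 = 10^(−3.07/10) = 0.4932
  Stage 2: F_2 = 10^(1.30/10) = 1.349, G_2 = 10^(19.7/10) = 93.33
  Stage 3: F_3 = 10^(2.14/10) = 1.637, G_3 = 10^(15.4/10) = 34.67
  Stage 4: F_4 = 10^(7.48/10) = 5.598, G_4 = 10^(−5.20/10) = 0.3020
Friis cascade:
  F = 2.028 + (1.349 − 1)/0.4932 + (1.637 − 1)/46.03 + (5.598 − 1)/1596 = 2.752
NF = 10 log₁₀(2.752) = 4.40 dB

4.40 dB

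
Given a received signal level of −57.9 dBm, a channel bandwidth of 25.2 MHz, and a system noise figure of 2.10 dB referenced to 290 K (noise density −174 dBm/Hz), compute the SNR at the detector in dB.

40.0 dB

Noise floor: N = −174 + 10 log₁₀(B) + NF
10 log₁₀(2.52×10⁷) = 74.01 dB
N = −174 + 74.01 + 2.10 = −97.89 dBm
SNR = P_sig − N = −57.9 − (−97.89) = 39.99 dB → 40.0 dB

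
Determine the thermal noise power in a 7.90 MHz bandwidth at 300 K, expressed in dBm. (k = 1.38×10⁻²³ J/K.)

P_n = kTB = 1.38×10⁻²³ × 300 × 7.90×10⁶ = 3.27×10⁻¹⁴ W
In dBm: 10 log₁₀(3.27×10⁻¹⁴ / 10⁻³) = −104.9 dBm

−104.9 dBm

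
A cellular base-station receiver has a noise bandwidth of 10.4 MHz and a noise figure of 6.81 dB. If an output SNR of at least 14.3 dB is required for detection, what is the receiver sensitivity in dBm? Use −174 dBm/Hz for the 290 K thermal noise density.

Sensitivity = −174 + 10 log₁₀(B) + NF + SNR_min
= −174 + 70.17 + 6.81 + 14.3
= −82.72 dBm → −82.7 dBm

−82.7 dBm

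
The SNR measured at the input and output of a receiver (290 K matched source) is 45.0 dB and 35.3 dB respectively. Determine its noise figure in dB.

NF (dB) = SNR_in(dB) − SNR_out(dB) when the source is at T₀
NF = 45.0 − 35.3 = 9.7 dB

9.7 dB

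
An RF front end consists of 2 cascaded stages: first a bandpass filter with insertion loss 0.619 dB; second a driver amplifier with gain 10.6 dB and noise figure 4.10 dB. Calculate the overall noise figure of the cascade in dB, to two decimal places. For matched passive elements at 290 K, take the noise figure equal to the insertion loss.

Convert to linear (a loss of L dB is a gain of −L dB): F_i = 10^(NF_i/10), G_i = 10^(G_i,dB/10)
  Stage 1: F_1 = 10^(0.619/10) = 1.153, G_1 = 10^(−0.619/10) = 0.8672
  Stage 2: F_2 = 10^(4.10/10) = 2.570, G_2 = 10^(10.6/10) = 11.48
Friis cascade:
  F = 1.153 + (2.570 − 1)/0.8672 = 2.964
NF = 10 log₁₀(2.964) = 4.72 dB

4.72 dB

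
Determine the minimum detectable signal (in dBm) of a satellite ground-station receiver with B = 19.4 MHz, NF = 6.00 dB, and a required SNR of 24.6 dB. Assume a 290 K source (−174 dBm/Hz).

−70.5 dBm

Sensitivity = −174 + 10 log₁₀(B) + NF + SNR_min
= −174 + 72.88 + 6.00 + 24.6
= −70.52 dBm → −70.5 dBm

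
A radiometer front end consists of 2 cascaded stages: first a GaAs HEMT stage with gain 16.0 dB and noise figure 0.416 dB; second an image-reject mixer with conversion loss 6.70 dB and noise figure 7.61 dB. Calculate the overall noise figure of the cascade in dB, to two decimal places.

0.86 dB

Convert to linear (a loss of L dB is a gain of −L dB): F_i = 10^(NF_i/10), G_i = 10^(G_i,dB/10)
  Stage 1: F_1 = 10^(0.416/10) = 1.101, G_1 = 10^(16.0/10) = 39.81
  Stage 2: F_2 = 10^(7.61/10) = 5.768, G_2 = 10^(−6.70/10) = 0.2138
Friis cascade:
  F = 1.101 + (5.768 − 1)/39.81 = 1.220
NF = 10 log₁₀(1.220) = 0.86 dB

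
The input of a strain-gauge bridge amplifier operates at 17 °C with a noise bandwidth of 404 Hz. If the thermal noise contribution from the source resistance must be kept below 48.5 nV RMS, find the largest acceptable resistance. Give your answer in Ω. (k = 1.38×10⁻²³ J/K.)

T = 17 °C + 273.15 = 290.15 K
Johnson–Nyquist: V_n = √(4kTRB) ⇒ R = V_n² / (4kTB)
4kTB = 4 × 1.38×10⁻²³ × 290.15 × 4.04×10² = 6.47×10⁻¹⁸
R = (4.85×10⁻⁸)² / 6.47×10⁻¹⁸ = 3.64×10² Ω = 364 Ω

364 Ω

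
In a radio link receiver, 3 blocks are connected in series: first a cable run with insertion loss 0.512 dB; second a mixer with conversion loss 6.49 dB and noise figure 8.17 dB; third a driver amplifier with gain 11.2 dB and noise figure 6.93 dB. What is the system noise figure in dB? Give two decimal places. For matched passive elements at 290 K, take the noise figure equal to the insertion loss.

Convert to linear (a loss of L dB is a gain of −L dB): F_i = 10^(NF_i/10), G_i = 10^(G_i,dB/10)
  Stage 1: F_1 = 10^(0.512/10) = 1.125, G_1 = 10^(−0.512/10) = 0.8888
  Stage 2: F_2 = 10^(8.17/10) = 6.561, G_2 = 10^(−6.49/10) = 0.2244
  Stage 3: F_3 = 10^(6.93/10) = 4.932, G_3 = 10^(11.2/10) = 13.18
Friis cascade:
  F = 1.125 + (6.561 − 1)/0.8888 + (4.932 − 1)/0.1994 = 27.10
NF = 10 log₁₀(27.10) = 14.33 dB

14.33 dB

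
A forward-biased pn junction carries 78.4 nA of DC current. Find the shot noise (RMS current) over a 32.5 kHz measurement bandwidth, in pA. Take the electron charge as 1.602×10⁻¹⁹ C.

28.6 pA

I_n = √(2qI·B)
2qI·B = 2 × 1.602×10⁻¹⁹ × 7.84×10⁻⁸ × 3.25×10⁴ = 8.16×10⁻²² A²
I_n = √(8.16×10⁻²²) = 2.86×10⁻¹¹ A = 28.6 pA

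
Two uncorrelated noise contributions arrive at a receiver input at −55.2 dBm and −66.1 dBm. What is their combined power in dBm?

−54.9 dBm

Convert to linear, add, convert back:
P₁ = 3.02×10⁻⁹ W, P₂ = 2.45×10⁻¹⁰ W
P_tot = 3.27×10⁻⁹ W → 10 log₁₀(P_tot / 10⁻³) = −54.9 dBm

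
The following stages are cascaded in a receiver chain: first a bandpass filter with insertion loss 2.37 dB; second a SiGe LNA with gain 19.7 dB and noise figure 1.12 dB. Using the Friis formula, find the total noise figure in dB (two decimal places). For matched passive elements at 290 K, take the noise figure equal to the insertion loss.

Convert to linear (a loss of L dB is a gain of −L dB): F_i = 10^(NF_i/10), G_i = 10^(G_i,dB/10)
  Stage 1: F_1 = 10^(2.37/10) = 1.726, G_1 = 10^(−2.37/10) = 0.5794
  Stage 2: F_2 = 10^(1.12/10) = 1.294, G_2 = 10^(19.7/10) = 93.33
Friis cascade:
  F = 1.726 + (1.294 − 1)/0.5794 = 2.234
NF = 10 log₁₀(2.234) = 3.49 dB

3.49 dB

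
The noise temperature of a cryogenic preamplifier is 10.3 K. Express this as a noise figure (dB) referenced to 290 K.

F = 1 + T_e/T₀ = 1 + 10.3/290 = 1.03552
NF = 10 log₁₀(1.03552) = 0.152 dB

0.152 dB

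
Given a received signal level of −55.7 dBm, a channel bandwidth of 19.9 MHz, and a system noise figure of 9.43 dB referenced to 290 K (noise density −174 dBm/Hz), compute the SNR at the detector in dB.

35.9 dB

Noise floor: N = −174 + 10 log₁₀(B) + NF
10 log₁₀(1.99×10⁷) = 72.99 dB
N = −174 + 72.99 + 9.43 = −91.58 dBm
SNR = P_sig − N = −55.7 − (−91.58) = 35.88 dB → 35.9 dB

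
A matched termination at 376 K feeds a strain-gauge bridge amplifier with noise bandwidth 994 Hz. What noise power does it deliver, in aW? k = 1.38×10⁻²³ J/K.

P_n = kTB = 1.38×10⁻²³ × 376 × 9.94×10² = 5.16×10⁻¹⁸ W = 5.16 aW

5.16 aW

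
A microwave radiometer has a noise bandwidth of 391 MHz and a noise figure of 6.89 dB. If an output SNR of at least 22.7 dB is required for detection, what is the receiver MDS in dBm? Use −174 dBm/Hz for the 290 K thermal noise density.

−58.5 dBm

Sensitivity = −174 + 10 log₁₀(B) + NF + SNR_min
= −174 + 85.92 + 6.89 + 22.7
= −58.49 dBm → −58.5 dBm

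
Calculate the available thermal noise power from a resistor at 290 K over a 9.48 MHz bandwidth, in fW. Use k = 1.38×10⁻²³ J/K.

37.9 fW

P_n = kTB = 1.38×10⁻²³ × 290 × 9.48×10⁶ = 3.79×10⁻¹⁴ W = 37.9 fW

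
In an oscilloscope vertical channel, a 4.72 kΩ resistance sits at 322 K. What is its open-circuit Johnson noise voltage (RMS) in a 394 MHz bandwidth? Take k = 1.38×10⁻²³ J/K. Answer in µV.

182 µV

V_n = √(4kTRB)
4kTRB = 4 × 1.38×10⁻²³ × 322 × 4.72×10³ × 3.94×10⁸ = 3.31×10⁻⁸ V²
V_n = √(3.31×10⁻⁸) = 1.82×10⁻⁴ V = 182 µV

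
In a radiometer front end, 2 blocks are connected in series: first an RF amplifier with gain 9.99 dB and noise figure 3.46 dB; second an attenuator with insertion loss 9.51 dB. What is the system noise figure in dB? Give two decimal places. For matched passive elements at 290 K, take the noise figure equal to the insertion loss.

Convert to linear (a loss of L dB is a gain of −L dB): F_i = 10^(NF_i/10), G_i = 10^(G_i,dB/10)
  Stage 1: F_1 = 10^(3.46/10) = 2.218, G_1 = 10^(9.99/10) = 9.977
  Stage 2: F_2 = 10^(9.51/10) = 8.933, G_2 = 10^(−9.51/10) = 0.1119
Friis cascade:
  F = 2.218 + (8.933 − 1)/9.977 = 3.013
NF = 10 log₁₀(3.013) = 4.79 dB

4.79 dB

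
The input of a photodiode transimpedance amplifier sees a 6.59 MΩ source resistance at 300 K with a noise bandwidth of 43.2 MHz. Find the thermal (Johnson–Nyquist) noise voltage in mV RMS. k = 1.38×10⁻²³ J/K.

2.17 mV

V_n = √(4kTRB)
4kTRB = 4 × 1.38×10⁻²³ × 300 × 6.59×10⁶ × 4.32×10⁷ = 4.71×10⁻⁶ V²
V_n = √(4.71×10⁻⁶) = 2.17×10⁻³ V = 2.17 mV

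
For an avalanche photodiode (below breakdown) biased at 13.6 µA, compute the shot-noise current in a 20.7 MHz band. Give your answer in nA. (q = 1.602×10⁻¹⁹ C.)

I_n = √(2qI·B)
2qI·B = 2 × 1.602×10⁻¹⁹ × 1.36×10⁻⁵ × 2.07×10⁷ = 9.02×10⁻¹⁷ A²
I_n = √(9.02×10⁻¹⁷) = 9.50×10⁻⁹ A = 9.50 nA

9.50 nA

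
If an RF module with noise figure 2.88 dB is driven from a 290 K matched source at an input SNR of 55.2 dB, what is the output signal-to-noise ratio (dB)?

52.32 dB

By definition F = SNR_in/SNR_out, so in dB: SNR_out = SNR_in − NF
SNR_out = 55.2 − 2.88 = 52.32 dB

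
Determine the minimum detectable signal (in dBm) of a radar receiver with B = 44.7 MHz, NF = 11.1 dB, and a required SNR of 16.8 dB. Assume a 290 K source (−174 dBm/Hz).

−69.6 dBm

Sensitivity = −174 + 10 log₁₀(B) + NF + SNR_min
= −174 + 76.5 + 11.1 + 16.8
= −69.6 dBm → −69.6 dBm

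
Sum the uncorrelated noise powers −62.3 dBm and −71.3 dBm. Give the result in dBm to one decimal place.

−61.8 dBm

Convert to linear, add, convert back:
P₁ = 5.89×10⁻¹⁰ W, P₂ = 7.41×10⁻¹¹ W
P_tot = 6.63×10⁻¹⁰ W → 10 log₁₀(P_tot / 10⁻³) = −61.8 dBm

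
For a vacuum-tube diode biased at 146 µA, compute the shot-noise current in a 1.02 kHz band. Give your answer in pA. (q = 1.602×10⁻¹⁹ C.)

218 pA

I_n = √(2qI·B)
2qI·B = 2 × 1.602×10⁻¹⁹ × 1.46×10⁻⁴ × 1.02×10³ = 4.77×10⁻²⁰ A²
I_n = √(4.77×10⁻²⁰) = 2.18×10⁻¹⁰ A = 218 pA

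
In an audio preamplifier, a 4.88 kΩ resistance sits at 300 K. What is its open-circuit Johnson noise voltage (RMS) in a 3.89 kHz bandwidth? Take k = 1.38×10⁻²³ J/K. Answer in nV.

V_n = √(4kTRB)
4kTRB = 4 × 1.38×10⁻²³ × 300 × 4.88×10³ × 3.89×10³ = 3.14×10⁻¹³ V²
V_n = √(3.14×10⁻¹³) = 5.61×10⁻⁷ V = 561 nV

561 nV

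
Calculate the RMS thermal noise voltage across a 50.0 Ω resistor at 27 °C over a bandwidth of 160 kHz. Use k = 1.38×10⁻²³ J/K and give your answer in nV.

T = 27 °C + 273.15 = 300.15 K
V_n = √(4kTRB)
4kTRB = 4 × 1.38×10⁻²³ × 300.15 × 5.00×10¹ × 1.60×10⁵ = 1.33×10⁻¹³ V²
V_n = √(1.33×10⁻¹³) = 3.64×10⁻⁷ V = 364 nV

364 nV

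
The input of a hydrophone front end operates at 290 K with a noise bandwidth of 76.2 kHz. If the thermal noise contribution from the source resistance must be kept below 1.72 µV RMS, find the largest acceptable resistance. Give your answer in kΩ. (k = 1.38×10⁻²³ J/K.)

Johnson–Nyquist: V_n = √(4kTRB) ⇒ R = V_n² / (4kTB)
4kTB = 4 × 1.38×10⁻²³ × 290 × 7.62×10⁴ = 1.22×10⁻¹⁵
R = (1.72×10⁻⁶)² / 1.22×10⁻¹⁵ = 2.43×10³ Ω = 2.43 kΩ

2.43 kΩ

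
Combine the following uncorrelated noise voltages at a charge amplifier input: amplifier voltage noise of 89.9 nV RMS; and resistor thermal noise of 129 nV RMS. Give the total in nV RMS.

157 nV

Uncorrelated sources add in power (mean-square): V_tot = √(ΣV_i²)
V_tot = √[(8.99×10⁻⁸)² + (1.29×10⁻⁷)²] = 1.57×10⁻⁷ V = 157 nV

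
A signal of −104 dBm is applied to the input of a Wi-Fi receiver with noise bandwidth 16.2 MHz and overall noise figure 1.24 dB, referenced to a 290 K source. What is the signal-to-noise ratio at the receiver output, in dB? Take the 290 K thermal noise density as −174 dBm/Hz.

Noise floor: N = −174 + 10 log₁₀(B) + NF
10 log₁₀(1.62×10⁷) = 72.1 dB
N = −174 + 72.1 + 1.24 = −100.66 dBm
SNR = P_sig − N = −104 − (−100.66) = −3.34 dB → −3.3 dB

−3.3 dB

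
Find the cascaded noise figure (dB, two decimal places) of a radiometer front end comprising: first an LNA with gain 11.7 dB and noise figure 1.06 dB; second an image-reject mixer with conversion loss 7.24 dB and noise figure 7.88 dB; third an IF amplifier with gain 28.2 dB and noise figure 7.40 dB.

5.10 dB

Convert to linear (a loss of L dB is a gain of −L dB): F_i = 10^(NF_i/10), G_i = 10^(G_i,dB/10)
  Stage 1: F_1 = 10^(1.06/10) = 1.276, G_1 = 10^(11.7/10) = 14.79
  Stage 2: F_2 = 10^(7.88/10) = 6.138, G_2 = 10^(−7.24/10) = 0.1888
  Stage 3: F_3 = 10^(7.40/10) = 5.495, G_3 = 10^(28.2/10) = 660.7
Friis cascade:
  F = 1.276 + (6.138 − 1)/14.79 + (5.495 − 1)/2.793 = 3.234
NF = 10 log₁₀(3.234) = 5.10 dB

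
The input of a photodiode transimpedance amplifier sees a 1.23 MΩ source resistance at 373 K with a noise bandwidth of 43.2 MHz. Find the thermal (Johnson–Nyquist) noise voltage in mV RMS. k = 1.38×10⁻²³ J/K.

V_n = √(4kTRB)
4kTRB = 4 × 1.38×10⁻²³ × 373 × 1.23×10⁶ × 4.32×10⁷ = 1.09×10⁻⁶ V²
V_n = √(1.09×10⁻⁶) = 1.05×10⁻³ V = 1.05 mV

1.05 mV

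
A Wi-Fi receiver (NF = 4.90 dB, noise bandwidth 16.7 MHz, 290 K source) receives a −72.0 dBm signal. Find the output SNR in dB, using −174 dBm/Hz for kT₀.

Noise floor: N = −174 + 10 log₁₀(B) + NF
10 log₁₀(1.67×10⁷) = 72.23 dB
N = −174 + 72.23 + 4.90 = −96.87 dBm
SNR = P_sig − N = −72.0 − (−96.87) = 24.87 dB → 24.9 dB

24.9 dB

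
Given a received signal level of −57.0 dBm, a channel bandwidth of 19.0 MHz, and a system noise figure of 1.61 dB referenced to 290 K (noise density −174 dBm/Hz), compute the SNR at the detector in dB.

Noise floor: N = −174 + 10 log₁₀(B) + NF
10 log₁₀(1.90×10⁷) = 72.79 dB
N = −174 + 72.79 + 1.61 = −99.60 dBm
SNR = P_sig − N = −57.0 − (−99.60) = 42.60 dB → 42.6 dB

42.6 dB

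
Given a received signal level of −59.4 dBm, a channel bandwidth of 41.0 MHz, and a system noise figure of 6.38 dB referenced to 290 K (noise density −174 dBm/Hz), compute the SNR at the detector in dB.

Noise floor: N = −174 + 10 log₁₀(B) + NF
10 log₁₀(4.10×10⁷) = 76.13 dB
N = −174 + 76.13 + 6.38 = −91.49 dBm
SNR = P_sig − N = −59.4 − (−91.49) = 32.09 dB → 32.1 dB

32.1 dB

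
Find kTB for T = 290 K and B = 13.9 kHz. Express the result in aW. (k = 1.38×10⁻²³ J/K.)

55.6 aW

P_n = kTB = 1.38×10⁻²³ × 290 × 1.39×10⁴ = 5.56×10⁻¹⁷ W = 55.6 aW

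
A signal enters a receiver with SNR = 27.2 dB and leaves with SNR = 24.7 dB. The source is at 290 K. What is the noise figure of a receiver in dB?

NF (dB) = SNR_in(dB) − SNR_out(dB) when the source is at T₀
NF = 27.2 − 24.7 = 2.5 dB

2.5 dB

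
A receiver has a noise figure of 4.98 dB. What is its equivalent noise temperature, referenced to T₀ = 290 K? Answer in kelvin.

F = 10^(4.98/10) = 3.14775
T_e = (F − 1)·T₀ = (3.14775 − 1) × 290 = 623 K

623 K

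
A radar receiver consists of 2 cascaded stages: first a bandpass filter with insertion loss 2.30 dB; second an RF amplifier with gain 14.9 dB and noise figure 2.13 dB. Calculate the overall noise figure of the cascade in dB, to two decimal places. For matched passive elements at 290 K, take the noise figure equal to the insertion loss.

4.43 dB

Convert to linear (a loss of L dB is a gain of −L dB): F_i = 10^(NF_i/10), G_i = 10^(G_i,dB/10)
  Stage 1: F_1 = 10^(2.30/10) = 1.698, G_1 = 10^(−2.30/10) = 0.5888
  Stage 2: F_2 = 10^(2.13/10) = 1.633, G_2 = 10^(14.9/10) = 30.90
Friis cascade:
  F = 1.698 + (1.633 − 1)/0.5888 = 2.773
NF = 10 log₁₀(2.773) = 4.43 dB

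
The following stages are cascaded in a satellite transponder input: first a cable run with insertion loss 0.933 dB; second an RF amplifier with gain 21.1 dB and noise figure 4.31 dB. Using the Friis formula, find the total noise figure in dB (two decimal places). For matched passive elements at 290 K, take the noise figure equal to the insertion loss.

Convert to linear (a loss of L dB is a gain of −L dB): F_i = 10^(NF_i/10), G_i = 10^(G_i,dB/10)
  Stage 1: F_1 = 10^(0.933/10) = 1.240, G_1 = 10^(−0.933/10) = 0.8067
  Stage 2: F_2 = 10^(4.31/10) = 2.698, G_2 = 10^(21.1/10) = 128.8
Friis cascade:
  F = 1.240 + (2.698 − 1)/0.8067 = 3.344
NF = 10 log₁₀(3.344) = 5.24 dB

5.24 dB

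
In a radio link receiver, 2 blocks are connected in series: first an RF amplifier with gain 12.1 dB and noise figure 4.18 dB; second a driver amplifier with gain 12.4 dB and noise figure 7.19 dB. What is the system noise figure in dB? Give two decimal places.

4.59 dB

Convert to linear (a loss of L dB is a gain of −L dB): F_i = 10^(NF_i/10), G_i = 10^(G_i,dB/10)
  Stage 1: F_1 = 10^(4.18/10) = 2.618, G_1 = 10^(12.1/10) = 16.22
  Stage 2: F_2 = 10^(7.19/10) = 5.236, G_2 = 10^(12.4/10) = 17.38
Friis cascade:
  F = 2.618 + (5.236 − 1)/16.22 = 2.879
NF = 10 log₁₀(2.879) = 4.59 dB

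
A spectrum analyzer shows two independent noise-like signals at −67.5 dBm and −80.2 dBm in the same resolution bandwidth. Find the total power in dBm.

Convert to linear, add, convert back:
P₁ = 1.78×10⁻¹⁰ W, P₂ = 9.55×10⁻¹² W
P_tot = 1.87×10⁻¹⁰ W → 10 log₁₀(P_tot / 10⁻³) = −67.3 dBm

−67.3 dBm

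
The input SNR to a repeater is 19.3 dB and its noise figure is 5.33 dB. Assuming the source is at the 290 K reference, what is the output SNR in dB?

13.97 dB

By definition F = SNR_in/SNR_out, so in dB: SNR_out = SNR_in − NF
SNR_out = 19.3 − 5.33 = 13.97 dB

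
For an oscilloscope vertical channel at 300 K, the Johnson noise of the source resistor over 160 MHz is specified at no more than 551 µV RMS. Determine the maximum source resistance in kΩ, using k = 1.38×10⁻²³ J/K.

115 kΩ

Johnson–Nyquist: V_n = √(4kTRB) ⇒ R = V_n² / (4kTB)
4kTB = 4 × 1.38×10⁻²³ × 300 × 1.60×10⁸ = 2.65×10⁻¹²
R = (5.51×10⁻⁴)² / 2.65×10⁻¹² = 1.15×10⁵ Ω = 115 kΩ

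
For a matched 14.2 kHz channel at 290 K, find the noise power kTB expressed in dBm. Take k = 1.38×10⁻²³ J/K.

−132.5 dBm

P_n = kTB = 1.38×10⁻²³ × 290 × 1.42×10⁴ = 5.68×10⁻¹⁷ W
In dBm: 10 log₁₀(5.68×10⁻¹⁷ / 10⁻³) = −132.5 dBm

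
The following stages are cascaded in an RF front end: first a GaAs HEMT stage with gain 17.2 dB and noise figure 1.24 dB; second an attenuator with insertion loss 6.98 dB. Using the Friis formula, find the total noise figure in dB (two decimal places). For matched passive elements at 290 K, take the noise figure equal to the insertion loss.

Convert to linear (a loss of L dB is a gain of −L dB): F_i = 10^(NF_i/10), G_i = 10^(G_i,dB/10)
  Stage 1: F_1 = 10^(1.24/10) = 1.330, G_1 = 10^(17.2/10) = 52.48
  Stage 2: F_2 = 10^(6.98/10) = 4.989, G_2 = 10^(−6.98/10) = 0.2004
Friis cascade:
  F = 1.330 + (4.989 − 1)/52.48 = 1.406
NF = 10 log₁₀(1.406) = 1.48 dB

1.48 dB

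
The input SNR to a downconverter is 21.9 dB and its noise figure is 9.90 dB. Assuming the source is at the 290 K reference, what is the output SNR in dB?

By definition F = SNR_in/SNR_out, so in dB: SNR_out = SNR_in − NF
SNR_out = 21.9 − 9.90 = 12.00 dB

12.00 dB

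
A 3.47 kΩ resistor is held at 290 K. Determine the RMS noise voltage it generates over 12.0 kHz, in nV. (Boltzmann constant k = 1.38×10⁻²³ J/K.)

816 nV

V_n = √(4kTRB)
4kTRB = 4 × 1.38×10⁻²³ × 290 × 3.47×10³ × 1.20×10⁴ = 6.67×10⁻¹³ V²
V_n = √(6.67×10⁻¹³) = 8.16×10⁻⁷ V = 816 nV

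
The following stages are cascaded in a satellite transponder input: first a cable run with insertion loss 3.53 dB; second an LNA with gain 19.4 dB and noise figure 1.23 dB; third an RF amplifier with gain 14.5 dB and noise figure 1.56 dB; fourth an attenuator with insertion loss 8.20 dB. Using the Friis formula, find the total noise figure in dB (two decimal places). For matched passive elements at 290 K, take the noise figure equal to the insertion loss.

4.78 dB

Convert to linear (a loss of L dB is a gain of −L dB): F_i = 10^(NF_i/10), G_i = 10^(G_i,dB/10)
  Stage 1: F_1 = 10^(3.53/10) = 2.254, G_1 = 10^(−3.53/10) = 0.4436
  Stage 2: F_2 = 10^(1.23/10) = 1.327, G_2 = 10^(19.4/10) = 87.10
  Stage 3: F_3 = 10^(1.56/10) = 1.432, G_3 = 10^(14.5/10) = 28.18
  Stage 4: F_4 = 10^(8.20/10) = 6.607, G_4 = 10^(−8.20/10) = 0.1514
Friis cascade:
  F = 2.254 + (1.327 − 1)/0.4436 + (1.432 − 1)/38.64 + (6.607 − 1)/1089 = 3.009
NF = 10 log₁₀(3.009) = 4.78 dB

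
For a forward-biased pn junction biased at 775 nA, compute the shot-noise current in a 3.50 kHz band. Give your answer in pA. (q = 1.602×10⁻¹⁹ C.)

29.5 pA

I_n = √(2qI·B)
2qI·B = 2 × 1.602×10⁻¹⁹ × 7.75×10⁻⁷ × 3.50×10³ = 8.69×10⁻²² A²
I_n = √(8.69×10⁻²²) = 2.95×10⁻¹¹ A = 29.5 pA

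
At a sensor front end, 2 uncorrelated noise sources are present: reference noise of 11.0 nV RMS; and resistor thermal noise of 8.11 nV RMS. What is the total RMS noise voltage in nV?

Uncorrelated sources add in power (mean-square): V_tot = √(ΣV_i²)
V_tot = √[(1.10×10⁻⁸)² + (8.11×10⁻⁹)²] = 1.37×10⁻⁸ V = 13.7 nV

13.7 nV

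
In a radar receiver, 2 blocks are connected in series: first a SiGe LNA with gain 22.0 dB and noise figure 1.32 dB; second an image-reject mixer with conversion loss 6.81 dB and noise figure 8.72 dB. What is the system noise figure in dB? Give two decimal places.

1.45 dB

Convert to linear (a loss of L dB is a gain of −L dB): F_i = 10^(NF_i/10), G_i = 10^(G_i,dB/10)
  Stage 1: F_1 = 10^(1.32/10) = 1.355, G_1 = 10^(22.0/10) = 158.5
  Stage 2: F_2 = 10^(8.72/10) = 7.447, G_2 = 10^(−6.81/10) = 0.2084
Friis cascade:
  F = 1.355 + (7.447 − 1)/158.5 = 1.396
NF = 10 log₁₀(1.396) = 1.45 dB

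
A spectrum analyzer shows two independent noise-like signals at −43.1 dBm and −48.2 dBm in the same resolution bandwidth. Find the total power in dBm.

−41.9 dBm

Convert to linear, add, convert back:
P₁ = 4.90×10⁻⁸ W, P₂ = 1.51×10⁻⁸ W
P_tot = 6.41×10⁻⁸ W → 10 log₁₀(P_tot / 10⁻³) = −41.9 dBm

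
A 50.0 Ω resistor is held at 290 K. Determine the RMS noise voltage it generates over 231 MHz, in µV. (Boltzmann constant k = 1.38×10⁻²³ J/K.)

13.6 µV

V_n = √(4kTRB)
4kTRB = 4 × 1.38×10⁻²³ × 290 × 5.00×10¹ × 2.31×10⁸ = 1.85×10⁻¹⁰ V²
V_n = √(1.85×10⁻¹⁰) = 1.36×10⁻⁵ V = 13.6 µV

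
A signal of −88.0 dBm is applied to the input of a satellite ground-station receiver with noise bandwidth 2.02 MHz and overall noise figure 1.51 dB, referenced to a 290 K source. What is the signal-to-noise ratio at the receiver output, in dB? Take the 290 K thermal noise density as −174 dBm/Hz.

21.4 dB

Noise floor: N = −174 + 10 log₁₀(B) + NF
10 log₁₀(2.02×10⁶) = 63.05 dB
N = −174 + 63.05 + 1.51 = −109.44 dBm
SNR = P_sig − N = −88.0 − (−109.44) = 21.44 dB → 21.4 dB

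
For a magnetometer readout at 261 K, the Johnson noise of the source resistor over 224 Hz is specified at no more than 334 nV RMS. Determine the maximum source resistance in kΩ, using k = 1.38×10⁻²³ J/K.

Johnson–Nyquist: V_n = √(4kTRB) ⇒ R = V_n² / (4kTB)
4kTB = 4 × 1.38×10⁻²³ × 261 × 2.24×10² = 3.23×10⁻¹⁸
R = (3.34×10⁻⁷)² / 3.23×10⁻¹⁸ = 3.46×10⁴ Ω = 34.6 kΩ

34.6 kΩ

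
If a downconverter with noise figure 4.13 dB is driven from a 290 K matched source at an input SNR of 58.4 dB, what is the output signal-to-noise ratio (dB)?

By definition F = SNR_in/SNR_out, so in dB: SNR_out = SNR_in − NF
SNR_out = 58.4 − 4.13 = 54.27 dB

54.27 dB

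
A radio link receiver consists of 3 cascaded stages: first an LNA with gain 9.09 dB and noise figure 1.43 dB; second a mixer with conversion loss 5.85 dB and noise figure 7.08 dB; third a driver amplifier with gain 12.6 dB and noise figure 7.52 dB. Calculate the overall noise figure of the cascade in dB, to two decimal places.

6.13 dB

Convert to linear (a loss of L dB is a gain of −L dB): F_i = 10^(NF_i/10), G_i = 10^(G_i,dB/10)
  Stage 1: F_1 = 10^(1.43/10) = 1.390, G_1 = 10^(9.09/10) = 8.110
  Stage 2: F_2 = 10^(7.08/10) = 5.105, G_2 = 10^(−5.85/10) = 0.2600
  Stage 3: F_3 = 10^(7.52/10) = 5.649, G_3 = 10^(12.6/10) = 18.20
Friis cascade:
  F = 1.390 + (5.105 − 1)/8.110 + (5.649 − 1)/2.109 = 4.101
NF = 10 log₁₀(4.101) = 6.13 dB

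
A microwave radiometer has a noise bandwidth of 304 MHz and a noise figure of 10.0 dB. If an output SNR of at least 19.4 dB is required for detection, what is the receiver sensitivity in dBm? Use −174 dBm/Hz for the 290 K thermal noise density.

Sensitivity = −174 + 10 log₁₀(B) + NF + SNR_min
= −174 + 84.83 + 10.0 + 19.4
= −59.77 dBm → −59.8 dBm

−59.8 dBm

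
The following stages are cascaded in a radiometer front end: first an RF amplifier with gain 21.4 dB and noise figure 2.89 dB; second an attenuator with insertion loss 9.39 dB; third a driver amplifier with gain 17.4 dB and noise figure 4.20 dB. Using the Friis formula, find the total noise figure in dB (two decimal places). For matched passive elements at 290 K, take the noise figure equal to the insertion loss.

3.23 dB

Convert to linear (a loss of L dB is a gain of −L dB): F_i = 10^(NF_i/10), G_i = 10^(G_i,dB/10)
  Stage 1: F_1 = 10^(2.89/10) = 1.945, G_1 = 10^(21.4/10) = 138.0
  Stage 2: F_2 = 10^(9.39/10) = 8.690, G_2 = 10^(−9.39/10) = 0.1151
  Stage 3: F_3 = 10^(4.20/10) = 2.630, G_3 = 10^(17.4/10) = 54.95
Friis cascade:
  F = 1.945 + (8.690 − 1)/138.0 + (2.630 − 1)/15.89 = 2.104
NF = 10 log₁₀(2.104) = 3.23 dB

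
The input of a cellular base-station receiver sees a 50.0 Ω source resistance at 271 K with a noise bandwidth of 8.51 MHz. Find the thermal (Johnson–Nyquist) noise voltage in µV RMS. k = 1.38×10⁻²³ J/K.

2.52 µV

V_n = √(4kTRB)
4kTRB = 4 × 1.38×10⁻²³ × 271 × 5.00×10¹ × 8.51×10⁶ = 6.37×10⁻¹² V²
V_n = √(6.37×10⁻¹²) = 2.52×10⁻⁶ V = 2.52 µV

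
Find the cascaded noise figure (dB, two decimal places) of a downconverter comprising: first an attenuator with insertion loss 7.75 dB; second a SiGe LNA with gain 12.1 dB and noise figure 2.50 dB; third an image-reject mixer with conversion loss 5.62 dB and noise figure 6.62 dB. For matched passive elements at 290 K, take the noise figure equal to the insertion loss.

10.76 dB

Convert to linear (a loss of L dB is a gain of −L dB): F_i = 10^(NF_i/10), G_i = 10^(G_i,dB/10)
  Stage 1: F_1 = 10^(7.75/10) = 5.957, G_1 = 10^(−7.75/10) = 0.1679
  Stage 2: F_2 = 10^(2.50/10) = 1.778, G_2 = 10^(12.1/10) = 16.22
  Stage 3: F_3 = 10^(6.62/10) = 4.592, G_3 = 10^(−5.62/10) = 0.2742
Friis cascade:
  F = 5.957 + (1.778 − 1)/0.1679 + (4.592 − 1)/2.723 = 11.91
NF = 10 log₁₀(11.91) = 10.76 dB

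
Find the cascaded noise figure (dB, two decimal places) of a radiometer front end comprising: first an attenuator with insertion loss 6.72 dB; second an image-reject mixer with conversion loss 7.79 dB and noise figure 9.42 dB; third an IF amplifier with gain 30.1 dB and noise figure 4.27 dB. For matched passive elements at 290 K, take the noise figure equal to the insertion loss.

Convert to linear (a loss of L dB is a gain of −L dB): F_i = 10^(NF_i/10), G_i = 10^(G_i,dB/10)
  Stage 1: F_1 = 10^(6.72/10) = 4.699, G_1 = 10^(−6.72/10) = 0.2128
  Stage 2: F_2 = 10^(9.42/10) = 8.750, G_2 = 10^(−7.79/10) = 0.1663
  Stage 3: F_3 = 10^(4.27/10) = 2.673, G_3 = 10^(30.1/10) = 1023
Friis cascade:
  F = 4.699 + (8.750 − 1)/0.2128 + (2.673 − 1)/0.03540 = 88.38
NF = 10 log₁₀(88.38) = 19.46 dB

19.46 dB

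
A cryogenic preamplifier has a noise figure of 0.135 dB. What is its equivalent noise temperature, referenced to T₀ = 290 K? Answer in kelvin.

9.16 K

F = 10^(0.135/10) = 1.03157
T_e = (F − 1)·T₀ = (1.03157 − 1) × 290 = 9.16 K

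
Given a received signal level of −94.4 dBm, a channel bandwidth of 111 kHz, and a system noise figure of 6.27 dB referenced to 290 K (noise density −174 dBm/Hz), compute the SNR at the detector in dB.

22.9 dB

Noise floor: N = −174 + 10 log₁₀(B) + NF
10 log₁₀(1.11×10⁵) = 50.45 dB
N = −174 + 50.45 + 6.27 = −117.28 dBm
SNR = P_sig − N = −94.4 − (−117.28) = 22.88 dB → 22.9 dB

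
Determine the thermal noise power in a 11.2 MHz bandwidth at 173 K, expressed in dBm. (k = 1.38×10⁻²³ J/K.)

−105.7 dBm

P_n = kTB = 1.38×10⁻²³ × 173 × 1.12×10⁷ = 2.67×10⁻¹⁴ W
In dBm: 10 log₁₀(2.67×10⁻¹⁴ / 10⁻³) = −105.7 dBm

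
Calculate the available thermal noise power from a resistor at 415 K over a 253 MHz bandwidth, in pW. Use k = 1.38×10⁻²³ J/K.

P_n = kTB = 1.38×10⁻²³ × 415 × 2.53×10⁸ = 1.45×10⁻¹² W = 1.45 pW

1.45 pW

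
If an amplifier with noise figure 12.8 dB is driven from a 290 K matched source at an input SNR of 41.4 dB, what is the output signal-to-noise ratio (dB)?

By definition F = SNR_in/SNR_out, so in dB: SNR_out = SNR_in − NF
SNR_out = 41.4 − 12.8 = 28.6 dB

28.6 dB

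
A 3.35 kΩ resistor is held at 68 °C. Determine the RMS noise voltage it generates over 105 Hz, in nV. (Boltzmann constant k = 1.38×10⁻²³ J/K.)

T = 68 °C + 273.15 = 341.15 K
V_n = √(4kTRB)
4kTRB = 4 × 1.38×10⁻²³ × 341.15 × 3.35×10³ × 1.05×10² = 6.62×10⁻¹⁵ V²
V_n = √(6.62×10⁻¹⁵) = 8.14×10⁻⁸ V = 81.4 nV

81.4 nV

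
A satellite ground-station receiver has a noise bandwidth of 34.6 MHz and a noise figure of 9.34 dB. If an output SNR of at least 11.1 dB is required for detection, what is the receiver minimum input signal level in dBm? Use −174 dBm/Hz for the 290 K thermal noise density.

−78.2 dBm

Sensitivity = −174 + 10 log₁₀(B) + NF + SNR_min
= −174 + 75.39 + 9.34 + 11.1
= −78.17 dBm → −78.2 dBm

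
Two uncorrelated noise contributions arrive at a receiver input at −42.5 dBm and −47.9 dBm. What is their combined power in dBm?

−41.4 dBm

Convert to linear, add, convert back:
P₁ = 5.62×10⁻⁸ W, P₂ = 1.62×10⁻⁸ W
P_tot = 7.25×10⁻⁸ W → 10 log₁₀(P_tot / 10⁻³) = −41.4 dBm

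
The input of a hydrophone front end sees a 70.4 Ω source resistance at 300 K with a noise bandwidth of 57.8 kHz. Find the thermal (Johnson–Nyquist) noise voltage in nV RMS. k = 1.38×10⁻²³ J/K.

260 nV

V_n = √(4kTRB)
4kTRB = 4 × 1.38×10⁻²³ × 300 × 7.04×10¹ × 5.78×10⁴ = 6.74×10⁻¹⁴ V²
V_n = √(6.74×10⁻¹⁴) = 2.60×10⁻⁷ V = 260 nV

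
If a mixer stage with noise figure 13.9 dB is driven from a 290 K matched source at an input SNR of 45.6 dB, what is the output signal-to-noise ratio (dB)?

By definition F = SNR_in/SNR_out, so in dB: SNR_out = SNR_in − NF
SNR_out = 45.6 − 13.9 = 31.7 dB

31.7 dB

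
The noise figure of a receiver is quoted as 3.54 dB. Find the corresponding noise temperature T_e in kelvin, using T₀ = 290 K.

F = 10^(3.54/10) = 2.25944
T_e = (F − 1)·T₀ = (2.25944 − 1) × 290 = 365 K

365 K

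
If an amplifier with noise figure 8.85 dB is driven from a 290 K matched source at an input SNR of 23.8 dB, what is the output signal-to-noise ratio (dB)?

By definition F = SNR_in/SNR_out, so in dB: SNR_out = SNR_in − NF
SNR_out = 23.8 − 8.85 = 14.95 dB

14.95 dB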